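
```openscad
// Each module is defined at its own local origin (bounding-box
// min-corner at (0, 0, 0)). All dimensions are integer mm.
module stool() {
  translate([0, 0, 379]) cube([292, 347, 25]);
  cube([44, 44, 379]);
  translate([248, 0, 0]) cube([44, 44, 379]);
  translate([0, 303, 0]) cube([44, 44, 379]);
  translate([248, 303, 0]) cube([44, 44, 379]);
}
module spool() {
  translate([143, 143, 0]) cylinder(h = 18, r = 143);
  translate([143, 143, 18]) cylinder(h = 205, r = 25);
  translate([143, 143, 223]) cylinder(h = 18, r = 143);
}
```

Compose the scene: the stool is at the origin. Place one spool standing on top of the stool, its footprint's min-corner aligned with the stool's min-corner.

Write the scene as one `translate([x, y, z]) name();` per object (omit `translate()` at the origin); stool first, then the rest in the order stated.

stool();
translate([0, 0, 404]) spool();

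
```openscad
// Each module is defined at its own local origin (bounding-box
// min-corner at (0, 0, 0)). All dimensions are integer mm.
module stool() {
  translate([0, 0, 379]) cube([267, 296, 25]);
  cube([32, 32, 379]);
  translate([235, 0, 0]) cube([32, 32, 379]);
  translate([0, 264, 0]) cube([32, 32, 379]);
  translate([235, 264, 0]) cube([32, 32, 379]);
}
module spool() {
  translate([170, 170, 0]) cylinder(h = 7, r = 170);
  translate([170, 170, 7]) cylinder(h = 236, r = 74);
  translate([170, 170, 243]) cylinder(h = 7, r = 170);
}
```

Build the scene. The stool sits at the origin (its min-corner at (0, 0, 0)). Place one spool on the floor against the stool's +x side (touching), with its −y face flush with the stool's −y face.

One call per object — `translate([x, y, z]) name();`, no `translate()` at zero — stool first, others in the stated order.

stool();
translate([267, 0, 0]) spool();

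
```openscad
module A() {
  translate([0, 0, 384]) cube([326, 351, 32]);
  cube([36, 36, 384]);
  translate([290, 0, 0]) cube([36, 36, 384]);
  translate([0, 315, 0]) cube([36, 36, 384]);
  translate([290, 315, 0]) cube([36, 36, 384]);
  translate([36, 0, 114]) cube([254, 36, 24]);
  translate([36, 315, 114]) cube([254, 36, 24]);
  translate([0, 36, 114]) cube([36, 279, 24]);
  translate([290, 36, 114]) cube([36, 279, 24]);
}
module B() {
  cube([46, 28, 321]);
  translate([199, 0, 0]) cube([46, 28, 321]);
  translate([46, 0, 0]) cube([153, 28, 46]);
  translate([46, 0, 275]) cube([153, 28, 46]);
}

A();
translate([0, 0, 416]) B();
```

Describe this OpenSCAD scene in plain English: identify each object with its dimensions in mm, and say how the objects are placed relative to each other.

A is a simple wooden stool: a rectangular seat 326 mm (x) by 351 mm (y), 32 mm thick, top face at z = 416 mm, on four square legs, each 36×36 mm in cross-section. The legs rest on z = 0, each flush with a corner of the seat. Four stretchers, 36 mm wide and 24 mm tall, connect adjacent legs with their undersides at z = 114 mm, each running between the inner faces of the legs it joins and aligned with the legs' outer faces on the other axis.

B is a rectangular picture frame lying in the x–z plane (depth along y). The opening is 153 mm wide (x) by 229 mm tall (z), surrounded by a border 46 mm wide on all four sides. The frame is 28 mm deep and is made of two full-height vertical stiles with two horizontal rails fitted between them.

The picture frame is on top of the stool.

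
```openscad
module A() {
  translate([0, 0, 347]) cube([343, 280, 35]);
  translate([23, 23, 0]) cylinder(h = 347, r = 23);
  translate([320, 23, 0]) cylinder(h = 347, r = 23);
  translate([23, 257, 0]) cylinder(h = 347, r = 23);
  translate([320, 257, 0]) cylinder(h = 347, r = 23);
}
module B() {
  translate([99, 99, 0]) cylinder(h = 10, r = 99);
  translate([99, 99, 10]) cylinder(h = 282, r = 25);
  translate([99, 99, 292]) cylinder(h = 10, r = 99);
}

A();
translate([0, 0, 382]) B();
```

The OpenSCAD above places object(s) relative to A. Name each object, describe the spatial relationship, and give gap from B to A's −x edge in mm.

A is a stool. B is a spool. The spool is on top of the stool. The gap from the spool to the stool's −x edge is 0 mm.

The spool's min-x is at 0; the stool's min-x is 0; gap = 0 mm.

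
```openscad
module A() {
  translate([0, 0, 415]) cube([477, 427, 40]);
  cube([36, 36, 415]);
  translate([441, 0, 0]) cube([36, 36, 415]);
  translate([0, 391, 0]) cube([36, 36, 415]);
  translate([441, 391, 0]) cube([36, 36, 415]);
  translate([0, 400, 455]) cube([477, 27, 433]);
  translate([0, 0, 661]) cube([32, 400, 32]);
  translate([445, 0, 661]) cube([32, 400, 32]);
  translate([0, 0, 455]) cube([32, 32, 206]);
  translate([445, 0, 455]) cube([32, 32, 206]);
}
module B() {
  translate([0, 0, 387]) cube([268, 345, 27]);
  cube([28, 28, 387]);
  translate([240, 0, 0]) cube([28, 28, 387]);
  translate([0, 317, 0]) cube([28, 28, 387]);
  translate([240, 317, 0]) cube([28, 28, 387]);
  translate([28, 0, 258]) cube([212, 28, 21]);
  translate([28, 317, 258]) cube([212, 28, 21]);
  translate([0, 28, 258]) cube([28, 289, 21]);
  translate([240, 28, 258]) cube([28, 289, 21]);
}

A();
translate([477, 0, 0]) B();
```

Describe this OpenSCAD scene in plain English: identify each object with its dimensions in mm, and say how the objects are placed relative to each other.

A is a chair. The seat is a 477×427×40 mm slab with its top at z = 455 mm, on four 36×36 mm corner legs (flush with the seat edges, standing on z = 0). A flat backrest 27 mm thick, 433 mm tall, spans the full seat width and rises from the seat top along its +y edge, rear face flush with the rear of the seat. Two armrests of 32×32 mm section run along each side from the seat's front edge to the front of the backrest, top faces 238 mm above the seat top and outer faces flush with the seat's x-edges; a 32×32 mm post under the front of each armrest stands on the seat at the front corner.

B is a simple wooden stool: a rectangular seat 268 mm (x) by 345 mm (y), 27 mm thick, top face at z = 414 mm, on four square legs, each 28×28 mm in cross-section. The legs rest on z = 0, each flush with a corner of the seat. Four stretchers, 28 mm wide and 21 mm tall, connect adjacent legs with their undersides at z = 258 mm, each running between the inner faces of the legs it joins and aligned with the legs' outer faces on the other axis.

The stool is against the chair's +x side, with their −y faces flush.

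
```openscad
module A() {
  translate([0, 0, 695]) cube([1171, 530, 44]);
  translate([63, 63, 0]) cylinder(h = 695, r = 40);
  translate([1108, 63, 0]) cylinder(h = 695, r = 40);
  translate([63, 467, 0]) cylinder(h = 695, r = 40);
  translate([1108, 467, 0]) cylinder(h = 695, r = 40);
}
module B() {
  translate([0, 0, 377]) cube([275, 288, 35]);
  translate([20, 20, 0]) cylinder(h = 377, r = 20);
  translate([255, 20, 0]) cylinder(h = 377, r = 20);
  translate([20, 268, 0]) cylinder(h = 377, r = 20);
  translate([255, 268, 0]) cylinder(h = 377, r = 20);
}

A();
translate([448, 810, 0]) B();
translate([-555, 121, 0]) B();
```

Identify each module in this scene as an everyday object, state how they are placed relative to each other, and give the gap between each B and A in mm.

A is a table. B is a stool. Two stools sit around the table at the +y, −x sides. The gap between each stool and the table is 280 mm.

Each stool's nearest face is 280 mm from the table's bounding box.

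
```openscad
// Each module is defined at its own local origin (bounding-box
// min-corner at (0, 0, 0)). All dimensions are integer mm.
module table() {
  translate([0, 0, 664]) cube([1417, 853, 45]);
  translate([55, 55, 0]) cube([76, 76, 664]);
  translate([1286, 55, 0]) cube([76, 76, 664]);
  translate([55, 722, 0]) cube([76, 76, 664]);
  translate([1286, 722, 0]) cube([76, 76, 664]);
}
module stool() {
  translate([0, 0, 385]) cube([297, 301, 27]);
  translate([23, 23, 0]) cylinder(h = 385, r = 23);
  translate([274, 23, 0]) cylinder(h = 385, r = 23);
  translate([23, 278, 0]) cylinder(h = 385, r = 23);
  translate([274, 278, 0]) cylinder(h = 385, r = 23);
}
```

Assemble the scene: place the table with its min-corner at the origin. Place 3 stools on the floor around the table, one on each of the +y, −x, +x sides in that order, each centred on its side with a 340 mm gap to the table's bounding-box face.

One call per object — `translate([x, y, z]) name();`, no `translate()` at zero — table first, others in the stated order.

table();
translate([560, 1193, 0]) stool();
translate([-637, 276, 0]) stool();
translate([1757, 276, 0]) stool();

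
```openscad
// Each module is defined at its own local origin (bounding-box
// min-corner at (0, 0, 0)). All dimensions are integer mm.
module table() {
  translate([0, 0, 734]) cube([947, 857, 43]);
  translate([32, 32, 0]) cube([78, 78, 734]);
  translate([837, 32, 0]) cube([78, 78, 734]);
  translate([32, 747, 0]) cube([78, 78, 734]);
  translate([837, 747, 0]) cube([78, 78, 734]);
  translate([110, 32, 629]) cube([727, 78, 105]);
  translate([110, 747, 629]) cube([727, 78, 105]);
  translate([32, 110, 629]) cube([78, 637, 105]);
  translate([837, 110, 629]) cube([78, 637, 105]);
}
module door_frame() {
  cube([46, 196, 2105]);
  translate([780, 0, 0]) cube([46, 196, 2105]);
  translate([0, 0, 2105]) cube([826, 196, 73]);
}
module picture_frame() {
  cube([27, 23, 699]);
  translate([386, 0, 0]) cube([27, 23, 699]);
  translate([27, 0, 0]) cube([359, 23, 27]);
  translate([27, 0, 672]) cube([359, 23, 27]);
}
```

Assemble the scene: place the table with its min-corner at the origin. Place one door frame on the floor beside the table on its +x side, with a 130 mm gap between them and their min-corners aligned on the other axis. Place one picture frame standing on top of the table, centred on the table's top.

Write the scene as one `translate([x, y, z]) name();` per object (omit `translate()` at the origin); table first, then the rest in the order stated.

table();
translate([1077, 0, 0]) door_frame();
translate([267, 417, 777]) picture_frame();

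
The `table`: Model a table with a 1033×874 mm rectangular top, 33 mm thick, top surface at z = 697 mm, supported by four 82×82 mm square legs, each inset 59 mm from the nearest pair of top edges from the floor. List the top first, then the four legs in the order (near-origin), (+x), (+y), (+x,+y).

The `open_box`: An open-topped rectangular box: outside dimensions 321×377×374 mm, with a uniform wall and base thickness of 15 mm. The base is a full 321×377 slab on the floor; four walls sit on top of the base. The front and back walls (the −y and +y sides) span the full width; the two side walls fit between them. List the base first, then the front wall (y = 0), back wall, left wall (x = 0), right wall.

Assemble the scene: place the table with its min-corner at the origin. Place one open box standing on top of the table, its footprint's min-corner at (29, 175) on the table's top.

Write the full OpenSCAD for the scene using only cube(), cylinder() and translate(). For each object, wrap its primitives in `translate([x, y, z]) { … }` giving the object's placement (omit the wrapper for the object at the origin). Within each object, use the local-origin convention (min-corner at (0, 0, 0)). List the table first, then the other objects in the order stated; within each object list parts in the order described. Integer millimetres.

translate([0, 0, 664]) cube([1033, 874, 33]);
translate([59, 59, 0]) cube([82, 82, 664]);
translate([892, 59, 0]) cube([82, 82, 664]);
translate([59, 733, 0]) cube([82, 82, 664]);
translate([892, 733, 0]) cube([82, 82, 664]);
translate([29, 175, 697]) {
  cube([321, 377, 15]);
  translate([0, 0, 15]) cube([321, 15, 359]);
  translate([0, 362, 15]) cube([321, 15, 359]);
  translate([0, 15, 15]) cube([15, 347, 359]);
  translate([306, 15, 15]) cube([15, 347, 359]);
}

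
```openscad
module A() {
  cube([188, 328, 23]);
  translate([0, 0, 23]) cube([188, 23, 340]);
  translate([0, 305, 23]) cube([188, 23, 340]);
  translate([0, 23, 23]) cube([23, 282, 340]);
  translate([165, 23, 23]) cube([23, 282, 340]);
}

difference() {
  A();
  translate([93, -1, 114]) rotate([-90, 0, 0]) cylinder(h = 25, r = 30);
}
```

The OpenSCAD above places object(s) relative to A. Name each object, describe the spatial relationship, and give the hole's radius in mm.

A is an open box. The open box has a circular hole through its front wall. The hole's radius is 30 mm.

The subtracted cylinder has r = 30 mm.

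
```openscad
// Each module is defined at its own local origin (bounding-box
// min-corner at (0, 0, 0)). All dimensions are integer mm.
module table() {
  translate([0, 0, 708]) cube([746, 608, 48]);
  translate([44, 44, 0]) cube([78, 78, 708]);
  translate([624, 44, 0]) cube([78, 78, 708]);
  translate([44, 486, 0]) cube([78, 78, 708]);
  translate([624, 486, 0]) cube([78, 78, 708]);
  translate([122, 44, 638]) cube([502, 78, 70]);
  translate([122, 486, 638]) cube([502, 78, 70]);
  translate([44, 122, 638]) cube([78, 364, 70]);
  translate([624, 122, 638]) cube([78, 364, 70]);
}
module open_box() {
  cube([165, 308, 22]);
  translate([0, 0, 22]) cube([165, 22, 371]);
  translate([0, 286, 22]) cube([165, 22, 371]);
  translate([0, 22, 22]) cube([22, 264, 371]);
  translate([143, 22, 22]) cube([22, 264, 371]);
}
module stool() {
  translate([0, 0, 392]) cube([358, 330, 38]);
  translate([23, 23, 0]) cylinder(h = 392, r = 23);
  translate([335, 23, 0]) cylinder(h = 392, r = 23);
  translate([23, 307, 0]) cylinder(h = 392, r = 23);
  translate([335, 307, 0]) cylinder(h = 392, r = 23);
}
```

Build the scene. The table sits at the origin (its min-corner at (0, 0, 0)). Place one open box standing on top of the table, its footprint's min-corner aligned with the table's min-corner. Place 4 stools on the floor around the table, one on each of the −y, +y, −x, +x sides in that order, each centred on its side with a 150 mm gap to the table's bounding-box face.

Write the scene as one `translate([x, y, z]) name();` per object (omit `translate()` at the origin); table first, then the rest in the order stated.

table();
translate([0, 0, 756]) open_box();
translate([194, -480, 0]) stool();
translate([194, 758, 0]) stool();
translate([-508, 139, 0]) stool();
translate([896, 139, 0]) stool();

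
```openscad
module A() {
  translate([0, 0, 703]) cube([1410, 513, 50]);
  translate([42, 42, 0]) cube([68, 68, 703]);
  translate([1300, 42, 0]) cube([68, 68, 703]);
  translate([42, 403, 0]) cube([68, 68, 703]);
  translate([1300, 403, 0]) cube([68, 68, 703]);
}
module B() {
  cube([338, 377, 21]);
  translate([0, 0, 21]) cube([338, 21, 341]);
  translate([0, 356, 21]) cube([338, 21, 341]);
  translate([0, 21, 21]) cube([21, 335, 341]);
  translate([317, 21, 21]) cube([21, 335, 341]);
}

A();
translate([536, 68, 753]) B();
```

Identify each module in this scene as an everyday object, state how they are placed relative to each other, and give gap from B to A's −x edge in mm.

A is a table. B is an open box. The open box is on top of the table, centred. The gap from the open box to the table's −x edge is 536 mm.

The open box's min-x is at 536; the table's min-x is 0; gap = 536 mm.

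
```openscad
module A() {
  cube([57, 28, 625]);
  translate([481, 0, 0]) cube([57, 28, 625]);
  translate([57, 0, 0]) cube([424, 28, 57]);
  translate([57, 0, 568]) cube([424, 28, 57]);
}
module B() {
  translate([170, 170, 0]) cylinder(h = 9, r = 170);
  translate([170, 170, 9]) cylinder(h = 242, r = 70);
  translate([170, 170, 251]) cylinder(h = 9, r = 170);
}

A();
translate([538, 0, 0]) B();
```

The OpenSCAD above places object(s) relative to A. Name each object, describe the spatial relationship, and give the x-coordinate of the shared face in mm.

The picture frame's +x face and the spool's −x face are both at x = 538 mm.

A is a picture frame. B is a spool. The spool is against the picture frame's +x side, with their −y faces flush. The x-coordinate of the shared face is 538 mm.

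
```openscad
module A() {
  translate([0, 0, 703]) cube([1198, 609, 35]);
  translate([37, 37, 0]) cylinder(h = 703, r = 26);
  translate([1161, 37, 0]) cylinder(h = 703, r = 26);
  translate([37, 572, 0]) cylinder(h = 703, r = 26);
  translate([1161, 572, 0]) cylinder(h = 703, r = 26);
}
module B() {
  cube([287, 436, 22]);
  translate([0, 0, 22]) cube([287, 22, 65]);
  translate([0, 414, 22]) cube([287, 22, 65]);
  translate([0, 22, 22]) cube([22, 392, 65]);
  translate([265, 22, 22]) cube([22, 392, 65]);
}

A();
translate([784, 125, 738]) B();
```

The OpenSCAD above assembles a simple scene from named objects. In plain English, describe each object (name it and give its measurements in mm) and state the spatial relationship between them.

A is a table with a 1198×609 mm rectangular top, 35 mm thick, top surface at z = 738 mm, supported by four round legs of 52 mm diameter, each leg's bounding box inset 11 mm from the nearest pair of top edges, running from the floor.

B is an open storage box with external size 287×436×87 mm and wall thickness 22 mm (the base is also 22 mm thick). The base covers the whole footprint; the four walls stand on the base, with the y-facing walls full-width and the x-facing walls fitting between their inner faces.

The open box is on top of the table.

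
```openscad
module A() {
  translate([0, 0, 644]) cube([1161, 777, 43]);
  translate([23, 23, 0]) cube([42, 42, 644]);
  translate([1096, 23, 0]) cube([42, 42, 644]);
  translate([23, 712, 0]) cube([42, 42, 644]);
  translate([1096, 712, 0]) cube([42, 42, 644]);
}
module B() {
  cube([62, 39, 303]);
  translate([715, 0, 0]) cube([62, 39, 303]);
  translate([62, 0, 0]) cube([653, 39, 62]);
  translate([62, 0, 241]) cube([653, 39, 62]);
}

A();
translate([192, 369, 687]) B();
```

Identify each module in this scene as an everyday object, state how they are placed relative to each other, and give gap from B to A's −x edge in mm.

A is a table. B is a picture frame. The picture frame is on top of the table, centred. The gap from the picture frame to the table's −x edge is 192 mm.

The picture frame's min-x is at 192; the table's min-x is 0; gap = 192 mm.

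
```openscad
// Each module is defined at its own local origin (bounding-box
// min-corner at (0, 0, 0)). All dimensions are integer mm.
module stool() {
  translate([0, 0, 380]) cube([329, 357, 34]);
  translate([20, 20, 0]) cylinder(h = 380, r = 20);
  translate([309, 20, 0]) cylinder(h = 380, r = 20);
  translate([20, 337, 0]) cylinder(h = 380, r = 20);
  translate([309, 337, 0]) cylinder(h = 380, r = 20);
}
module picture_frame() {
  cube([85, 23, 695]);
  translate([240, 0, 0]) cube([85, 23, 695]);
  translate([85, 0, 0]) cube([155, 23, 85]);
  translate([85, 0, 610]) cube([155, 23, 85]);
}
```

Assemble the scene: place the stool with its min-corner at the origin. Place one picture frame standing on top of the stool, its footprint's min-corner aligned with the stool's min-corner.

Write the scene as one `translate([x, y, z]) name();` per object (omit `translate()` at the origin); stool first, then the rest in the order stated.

stool();
translate([0, 0, 414]) picture_frame();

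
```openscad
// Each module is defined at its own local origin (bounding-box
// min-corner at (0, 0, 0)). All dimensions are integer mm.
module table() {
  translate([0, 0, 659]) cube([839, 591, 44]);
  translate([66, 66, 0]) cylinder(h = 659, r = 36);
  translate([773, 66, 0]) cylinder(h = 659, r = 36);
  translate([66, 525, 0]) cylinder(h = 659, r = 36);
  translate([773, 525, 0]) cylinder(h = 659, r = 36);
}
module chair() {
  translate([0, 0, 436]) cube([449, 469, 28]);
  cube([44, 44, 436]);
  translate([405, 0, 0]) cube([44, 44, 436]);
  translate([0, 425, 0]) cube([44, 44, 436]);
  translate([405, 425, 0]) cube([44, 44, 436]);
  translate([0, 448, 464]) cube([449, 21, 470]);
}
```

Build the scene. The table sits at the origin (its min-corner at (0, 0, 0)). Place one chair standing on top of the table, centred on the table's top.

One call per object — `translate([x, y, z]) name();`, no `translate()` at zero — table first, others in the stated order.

table();
translate([195, 61, 703]) chair();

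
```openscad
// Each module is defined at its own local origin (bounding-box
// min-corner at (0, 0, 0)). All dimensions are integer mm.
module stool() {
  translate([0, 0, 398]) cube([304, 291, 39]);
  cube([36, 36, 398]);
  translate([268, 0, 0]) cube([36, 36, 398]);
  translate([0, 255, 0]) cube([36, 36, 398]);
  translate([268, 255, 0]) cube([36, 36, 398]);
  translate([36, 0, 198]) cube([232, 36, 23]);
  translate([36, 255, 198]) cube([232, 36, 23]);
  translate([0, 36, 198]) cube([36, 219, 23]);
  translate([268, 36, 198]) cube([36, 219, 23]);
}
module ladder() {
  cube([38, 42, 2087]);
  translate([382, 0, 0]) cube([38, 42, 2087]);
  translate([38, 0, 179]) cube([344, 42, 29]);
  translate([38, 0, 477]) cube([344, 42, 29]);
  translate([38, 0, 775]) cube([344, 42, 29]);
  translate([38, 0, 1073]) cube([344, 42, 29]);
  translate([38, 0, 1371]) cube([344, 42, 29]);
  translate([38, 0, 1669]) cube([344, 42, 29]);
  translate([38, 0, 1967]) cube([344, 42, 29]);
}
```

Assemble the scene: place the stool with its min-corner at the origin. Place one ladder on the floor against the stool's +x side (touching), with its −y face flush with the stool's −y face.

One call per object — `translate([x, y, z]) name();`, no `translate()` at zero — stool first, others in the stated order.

stool();
translate([304, 0, 0]) ladder();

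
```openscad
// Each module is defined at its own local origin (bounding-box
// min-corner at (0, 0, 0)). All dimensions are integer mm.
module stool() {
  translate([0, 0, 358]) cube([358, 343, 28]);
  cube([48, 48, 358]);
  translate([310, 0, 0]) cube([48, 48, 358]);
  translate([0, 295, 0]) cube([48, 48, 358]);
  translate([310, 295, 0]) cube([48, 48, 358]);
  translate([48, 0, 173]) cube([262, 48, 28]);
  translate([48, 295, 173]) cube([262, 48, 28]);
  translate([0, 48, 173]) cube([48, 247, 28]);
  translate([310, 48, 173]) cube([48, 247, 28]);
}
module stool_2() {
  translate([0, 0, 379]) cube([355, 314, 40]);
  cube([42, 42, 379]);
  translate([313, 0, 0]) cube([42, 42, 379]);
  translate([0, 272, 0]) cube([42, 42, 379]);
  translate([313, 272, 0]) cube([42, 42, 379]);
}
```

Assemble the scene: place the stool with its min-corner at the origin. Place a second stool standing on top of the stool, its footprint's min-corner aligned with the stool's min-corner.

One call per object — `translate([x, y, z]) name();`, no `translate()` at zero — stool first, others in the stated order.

stool();
translate([0, 0, 386]) stool_2();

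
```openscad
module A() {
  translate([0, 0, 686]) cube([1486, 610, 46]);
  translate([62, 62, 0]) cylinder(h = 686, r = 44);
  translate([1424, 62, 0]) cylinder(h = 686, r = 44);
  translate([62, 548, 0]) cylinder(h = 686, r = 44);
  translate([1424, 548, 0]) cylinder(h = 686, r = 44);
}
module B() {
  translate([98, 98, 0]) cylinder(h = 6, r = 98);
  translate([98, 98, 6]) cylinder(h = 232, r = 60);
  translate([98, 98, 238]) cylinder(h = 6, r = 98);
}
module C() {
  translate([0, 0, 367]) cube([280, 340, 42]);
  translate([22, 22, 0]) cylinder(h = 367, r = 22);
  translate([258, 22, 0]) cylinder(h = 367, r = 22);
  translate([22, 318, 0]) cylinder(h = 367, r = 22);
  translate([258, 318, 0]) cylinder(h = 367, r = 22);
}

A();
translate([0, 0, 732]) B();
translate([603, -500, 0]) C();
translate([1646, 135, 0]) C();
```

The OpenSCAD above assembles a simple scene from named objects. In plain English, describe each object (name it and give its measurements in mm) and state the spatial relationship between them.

A is a table with a 1486×610 mm rectangular top, 46 mm thick, top surface at z = 732 mm, supported by four round legs of 88 mm diameter, each leg's bounding box inset 18 mm from the nearest pair of top edges, running from the floor.

B is a spool: two coaxial disc flanges of radius 98 mm and thickness 6 mm, joined by a core cylinder of radius 60 mm and height 232 mm. The lower flange rests on z = 0 and the three cylinders share a vertical axis.

C is a four-legged stool. The seat is a 280×340×42 mm slab whose top surface is at z = 409 mm; four round legs, each 44 mm in diameter, run from the floor (z = 0) to the underside of the seat, each leg's axis is inset half a diameter from the nearest pair of seat edges (so the leg's bounding box is flush with the corner).

The spool is on top of the table. Two stools sit around the table at the −y, +x sides.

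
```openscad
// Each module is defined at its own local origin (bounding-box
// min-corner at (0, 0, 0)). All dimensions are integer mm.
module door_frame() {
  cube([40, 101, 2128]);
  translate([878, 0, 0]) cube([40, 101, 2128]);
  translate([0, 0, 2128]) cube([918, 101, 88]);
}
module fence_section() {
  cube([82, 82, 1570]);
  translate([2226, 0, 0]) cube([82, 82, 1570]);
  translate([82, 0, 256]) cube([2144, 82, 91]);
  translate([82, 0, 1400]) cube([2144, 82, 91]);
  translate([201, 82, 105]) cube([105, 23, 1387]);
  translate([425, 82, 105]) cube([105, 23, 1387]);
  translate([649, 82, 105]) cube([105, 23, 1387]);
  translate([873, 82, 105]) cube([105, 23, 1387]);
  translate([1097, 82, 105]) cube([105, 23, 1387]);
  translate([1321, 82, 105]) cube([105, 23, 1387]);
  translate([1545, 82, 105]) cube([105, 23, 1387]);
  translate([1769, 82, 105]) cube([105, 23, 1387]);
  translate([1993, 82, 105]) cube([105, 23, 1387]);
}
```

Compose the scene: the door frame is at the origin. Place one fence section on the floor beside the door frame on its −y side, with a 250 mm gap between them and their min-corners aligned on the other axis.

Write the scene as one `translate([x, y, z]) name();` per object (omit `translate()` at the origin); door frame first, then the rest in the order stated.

door_frame();
translate([0, -355, 0]) fence_section();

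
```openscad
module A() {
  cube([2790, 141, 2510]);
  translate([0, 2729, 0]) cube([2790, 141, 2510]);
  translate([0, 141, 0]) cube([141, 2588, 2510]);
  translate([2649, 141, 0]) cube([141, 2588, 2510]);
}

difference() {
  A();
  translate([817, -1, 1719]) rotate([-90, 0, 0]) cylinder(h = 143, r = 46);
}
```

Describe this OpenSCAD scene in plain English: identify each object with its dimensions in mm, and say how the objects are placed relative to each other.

A is the wall frame of a small rectangular building: four walls, each 2510 mm tall and 141 mm thick, enclosing a footprint 2790 mm (x) by 2870 mm (y) outside-to-outside, with no floor or roof. The front and back walls (the −y and +y sides) span the full width; the two side walls fit between them.

The house frame has a circular hole of radius 46 mm through its front wall, centred at (x = 817, z = 1719).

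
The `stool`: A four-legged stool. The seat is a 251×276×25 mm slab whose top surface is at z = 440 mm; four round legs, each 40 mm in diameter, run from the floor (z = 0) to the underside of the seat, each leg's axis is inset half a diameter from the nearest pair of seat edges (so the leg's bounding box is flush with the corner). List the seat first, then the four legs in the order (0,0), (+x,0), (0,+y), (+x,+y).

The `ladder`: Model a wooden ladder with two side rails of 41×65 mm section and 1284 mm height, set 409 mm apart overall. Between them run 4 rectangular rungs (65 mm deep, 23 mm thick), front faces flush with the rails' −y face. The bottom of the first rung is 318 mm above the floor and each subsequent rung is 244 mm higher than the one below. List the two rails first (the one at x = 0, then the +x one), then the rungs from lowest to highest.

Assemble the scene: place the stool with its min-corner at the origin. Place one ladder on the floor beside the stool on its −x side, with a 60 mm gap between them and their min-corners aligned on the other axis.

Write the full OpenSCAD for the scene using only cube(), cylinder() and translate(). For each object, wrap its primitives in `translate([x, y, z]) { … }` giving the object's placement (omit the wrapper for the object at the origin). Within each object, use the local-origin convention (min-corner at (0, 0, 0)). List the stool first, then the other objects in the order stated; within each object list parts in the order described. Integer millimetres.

translate([0, 0, 415]) cube([251, 276, 25]);
translate([20, 20, 0]) cylinder(h = 415, r = 20);
translate([231, 20, 0]) cylinder(h = 415, r = 20);
translate([20, 256, 0]) cylinder(h = 415, r = 20);
translate([231, 256, 0]) cylinder(h = 415, r = 20);
translate([-469, 0, 0]) {
  cube([41, 65, 1284]);
  translate([368, 0, 0]) cube([41, 65, 1284]);
  translate([41, 0, 318]) cube([327, 65, 23]);
  translate([41, 0, 562]) cube([327, 65, 23]);
  translate([41, 0, 806]) cube([327, 65, 23]);
  translate([41, 0, 1050]) cube([327, 65, 23]);
}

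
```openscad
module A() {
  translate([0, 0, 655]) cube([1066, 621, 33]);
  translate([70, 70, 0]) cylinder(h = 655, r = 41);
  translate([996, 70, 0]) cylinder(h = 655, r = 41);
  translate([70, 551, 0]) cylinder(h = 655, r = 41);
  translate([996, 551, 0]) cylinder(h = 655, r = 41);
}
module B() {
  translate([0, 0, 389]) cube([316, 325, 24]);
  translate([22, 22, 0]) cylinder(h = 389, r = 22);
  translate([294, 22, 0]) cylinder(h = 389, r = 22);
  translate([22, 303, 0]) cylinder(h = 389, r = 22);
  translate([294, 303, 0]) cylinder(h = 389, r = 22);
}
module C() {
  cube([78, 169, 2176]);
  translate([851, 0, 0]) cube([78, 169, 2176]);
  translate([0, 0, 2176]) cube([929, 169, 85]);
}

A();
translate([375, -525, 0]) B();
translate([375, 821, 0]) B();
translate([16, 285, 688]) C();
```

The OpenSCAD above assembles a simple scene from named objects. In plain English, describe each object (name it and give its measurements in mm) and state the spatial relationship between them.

A is a rectangular dining table. The top is 1066×621×33 mm with its upper surface at z = 688 mm. It stands on four round legs of 82 mm diameter, each leg's bounding box inset 29 mm from the nearest pair of top edges, running from the floor to the underside of the top.

B is a simple wooden stool: a rectangular seat 316 mm (x) by 325 mm (y), 24 mm thick, top face at z = 413 mm, on four round legs, each 44 mm in diameter. The legs rest on z = 0, each leg's axis is inset half a diameter from the nearest pair of seat edges (so the leg's bounding box is flush with the corner).

C is a door frame. The clear opening is 773 mm wide and 2176 mm high. Two 78 mm wide jambs, 169 mm deep, stand either side of the opening from the floor to the top of the opening. A 85 mm thick head sits across the top of both jambs, spanning the full outside width of the frame.

Two stools sit around the table at the −y, +y sides. The door frame is on top of the table.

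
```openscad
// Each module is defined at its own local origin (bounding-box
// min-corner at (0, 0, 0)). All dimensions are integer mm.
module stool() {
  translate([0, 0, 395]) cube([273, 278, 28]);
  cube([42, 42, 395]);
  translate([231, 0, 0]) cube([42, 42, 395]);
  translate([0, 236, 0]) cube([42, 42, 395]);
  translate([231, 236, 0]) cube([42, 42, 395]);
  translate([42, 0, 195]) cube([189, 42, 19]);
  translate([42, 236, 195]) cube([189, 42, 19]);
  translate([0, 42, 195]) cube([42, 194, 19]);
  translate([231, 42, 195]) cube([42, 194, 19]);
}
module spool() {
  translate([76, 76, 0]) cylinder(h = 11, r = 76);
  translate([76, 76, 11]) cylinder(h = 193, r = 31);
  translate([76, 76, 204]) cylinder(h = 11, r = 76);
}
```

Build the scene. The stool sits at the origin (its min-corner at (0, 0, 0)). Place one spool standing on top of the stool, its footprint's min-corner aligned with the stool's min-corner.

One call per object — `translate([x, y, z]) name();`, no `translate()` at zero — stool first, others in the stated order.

stool();
translate([0, 0, 423]) spool();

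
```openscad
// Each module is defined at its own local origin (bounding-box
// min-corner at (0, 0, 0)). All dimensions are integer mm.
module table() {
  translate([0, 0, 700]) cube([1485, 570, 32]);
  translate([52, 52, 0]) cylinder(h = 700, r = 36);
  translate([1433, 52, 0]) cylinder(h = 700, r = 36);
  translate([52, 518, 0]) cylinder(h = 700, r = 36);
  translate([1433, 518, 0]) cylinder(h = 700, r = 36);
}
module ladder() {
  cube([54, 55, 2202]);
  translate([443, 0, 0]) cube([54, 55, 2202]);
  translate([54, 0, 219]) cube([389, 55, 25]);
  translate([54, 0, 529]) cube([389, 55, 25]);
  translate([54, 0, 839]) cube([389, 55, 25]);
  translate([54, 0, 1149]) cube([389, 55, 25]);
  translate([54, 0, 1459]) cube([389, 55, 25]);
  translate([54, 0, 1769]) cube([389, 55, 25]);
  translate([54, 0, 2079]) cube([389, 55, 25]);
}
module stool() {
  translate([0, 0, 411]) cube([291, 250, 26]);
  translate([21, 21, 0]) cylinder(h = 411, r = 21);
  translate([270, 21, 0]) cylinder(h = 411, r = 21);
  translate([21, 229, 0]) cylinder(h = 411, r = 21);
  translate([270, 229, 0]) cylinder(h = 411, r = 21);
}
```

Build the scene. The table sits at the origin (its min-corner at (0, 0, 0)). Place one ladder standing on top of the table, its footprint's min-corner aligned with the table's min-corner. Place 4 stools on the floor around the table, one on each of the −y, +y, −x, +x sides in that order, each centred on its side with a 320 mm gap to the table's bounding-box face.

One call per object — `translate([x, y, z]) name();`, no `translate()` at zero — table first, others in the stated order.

table();
translate([0, 0, 732]) ladder();
translate([597, -570, 0]) stool();
translate([597, 890, 0]) stool();
translate([-611, 160, 0]) stool();
translate([1805, 160, 0]) stool();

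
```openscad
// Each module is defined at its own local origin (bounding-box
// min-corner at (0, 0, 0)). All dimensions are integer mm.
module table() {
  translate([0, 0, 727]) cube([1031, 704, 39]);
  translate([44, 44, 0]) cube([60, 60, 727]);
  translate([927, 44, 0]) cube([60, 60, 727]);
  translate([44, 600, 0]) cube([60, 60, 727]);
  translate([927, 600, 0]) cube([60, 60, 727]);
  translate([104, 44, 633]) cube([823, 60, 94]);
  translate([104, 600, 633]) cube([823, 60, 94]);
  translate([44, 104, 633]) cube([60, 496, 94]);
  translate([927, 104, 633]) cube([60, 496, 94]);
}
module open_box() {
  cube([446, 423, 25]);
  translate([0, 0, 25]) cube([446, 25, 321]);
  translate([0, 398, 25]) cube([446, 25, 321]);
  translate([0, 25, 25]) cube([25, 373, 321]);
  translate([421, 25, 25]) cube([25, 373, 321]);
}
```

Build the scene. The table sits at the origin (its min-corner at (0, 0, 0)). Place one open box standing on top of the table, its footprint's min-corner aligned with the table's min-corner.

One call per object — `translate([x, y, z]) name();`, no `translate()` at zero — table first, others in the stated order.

table();
translate([0, 0, 766]) open_box();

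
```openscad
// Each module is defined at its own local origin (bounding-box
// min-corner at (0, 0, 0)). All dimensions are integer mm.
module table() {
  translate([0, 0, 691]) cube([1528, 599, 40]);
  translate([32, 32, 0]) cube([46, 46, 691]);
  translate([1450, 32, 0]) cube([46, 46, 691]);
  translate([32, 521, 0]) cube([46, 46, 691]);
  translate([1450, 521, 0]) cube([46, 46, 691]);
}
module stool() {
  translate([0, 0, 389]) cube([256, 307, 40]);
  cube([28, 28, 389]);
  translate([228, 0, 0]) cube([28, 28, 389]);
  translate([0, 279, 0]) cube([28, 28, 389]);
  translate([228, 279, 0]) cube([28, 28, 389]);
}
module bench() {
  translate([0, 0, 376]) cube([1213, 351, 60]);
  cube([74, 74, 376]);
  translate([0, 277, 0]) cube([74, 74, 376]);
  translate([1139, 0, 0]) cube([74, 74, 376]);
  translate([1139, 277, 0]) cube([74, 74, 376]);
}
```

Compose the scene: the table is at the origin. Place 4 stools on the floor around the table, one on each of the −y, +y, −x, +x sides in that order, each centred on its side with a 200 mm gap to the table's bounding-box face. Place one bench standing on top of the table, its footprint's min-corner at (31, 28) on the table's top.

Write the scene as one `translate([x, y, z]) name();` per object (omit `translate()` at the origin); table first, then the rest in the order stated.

table();
translate([636, -507, 0]) stool();
translate([636, 799, 0]) stool();
translate([-456, 146, 0]) stool();
translate([1728, 146, 0]) stool();
translate([31, 28, 731]) bench();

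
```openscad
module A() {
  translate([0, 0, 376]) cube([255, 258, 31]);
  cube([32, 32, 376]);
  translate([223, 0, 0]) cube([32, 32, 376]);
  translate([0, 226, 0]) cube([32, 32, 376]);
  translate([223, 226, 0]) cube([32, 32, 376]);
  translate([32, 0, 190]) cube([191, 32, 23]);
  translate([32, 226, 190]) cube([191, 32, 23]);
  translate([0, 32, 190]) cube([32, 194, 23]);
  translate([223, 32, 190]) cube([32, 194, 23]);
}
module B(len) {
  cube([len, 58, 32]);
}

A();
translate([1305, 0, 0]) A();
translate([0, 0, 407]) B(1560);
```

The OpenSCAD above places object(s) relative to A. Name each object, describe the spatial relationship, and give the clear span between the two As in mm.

A is a stool. B is a beam. A beam spans the tops of two stools. The clear span between the two stools is 1050 mm.

Second stool starts at x = 1305; first ends at x = 255; clear span = 1305 − 255 = 1050 mm.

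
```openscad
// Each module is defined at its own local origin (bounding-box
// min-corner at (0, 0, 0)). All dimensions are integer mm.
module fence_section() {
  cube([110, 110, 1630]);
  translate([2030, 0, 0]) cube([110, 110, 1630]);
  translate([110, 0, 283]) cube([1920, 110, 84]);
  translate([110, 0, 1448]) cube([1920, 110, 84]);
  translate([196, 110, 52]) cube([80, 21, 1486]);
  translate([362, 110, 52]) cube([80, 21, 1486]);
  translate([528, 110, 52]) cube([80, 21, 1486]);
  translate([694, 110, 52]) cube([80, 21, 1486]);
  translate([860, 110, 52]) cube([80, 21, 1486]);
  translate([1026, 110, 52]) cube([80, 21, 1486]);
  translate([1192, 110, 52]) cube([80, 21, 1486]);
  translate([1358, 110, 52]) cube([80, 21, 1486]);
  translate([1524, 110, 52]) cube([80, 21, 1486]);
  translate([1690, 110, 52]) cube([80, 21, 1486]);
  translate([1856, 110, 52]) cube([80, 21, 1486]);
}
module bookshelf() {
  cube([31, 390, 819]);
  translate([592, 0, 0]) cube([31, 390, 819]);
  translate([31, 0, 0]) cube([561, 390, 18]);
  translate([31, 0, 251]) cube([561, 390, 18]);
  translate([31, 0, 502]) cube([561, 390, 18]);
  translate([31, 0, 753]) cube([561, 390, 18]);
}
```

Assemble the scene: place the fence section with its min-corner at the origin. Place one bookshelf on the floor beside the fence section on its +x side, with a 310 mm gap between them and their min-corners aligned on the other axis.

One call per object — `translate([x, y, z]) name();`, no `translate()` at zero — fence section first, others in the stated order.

fence_section();
translate([2450, 0, 0]) bookshelf();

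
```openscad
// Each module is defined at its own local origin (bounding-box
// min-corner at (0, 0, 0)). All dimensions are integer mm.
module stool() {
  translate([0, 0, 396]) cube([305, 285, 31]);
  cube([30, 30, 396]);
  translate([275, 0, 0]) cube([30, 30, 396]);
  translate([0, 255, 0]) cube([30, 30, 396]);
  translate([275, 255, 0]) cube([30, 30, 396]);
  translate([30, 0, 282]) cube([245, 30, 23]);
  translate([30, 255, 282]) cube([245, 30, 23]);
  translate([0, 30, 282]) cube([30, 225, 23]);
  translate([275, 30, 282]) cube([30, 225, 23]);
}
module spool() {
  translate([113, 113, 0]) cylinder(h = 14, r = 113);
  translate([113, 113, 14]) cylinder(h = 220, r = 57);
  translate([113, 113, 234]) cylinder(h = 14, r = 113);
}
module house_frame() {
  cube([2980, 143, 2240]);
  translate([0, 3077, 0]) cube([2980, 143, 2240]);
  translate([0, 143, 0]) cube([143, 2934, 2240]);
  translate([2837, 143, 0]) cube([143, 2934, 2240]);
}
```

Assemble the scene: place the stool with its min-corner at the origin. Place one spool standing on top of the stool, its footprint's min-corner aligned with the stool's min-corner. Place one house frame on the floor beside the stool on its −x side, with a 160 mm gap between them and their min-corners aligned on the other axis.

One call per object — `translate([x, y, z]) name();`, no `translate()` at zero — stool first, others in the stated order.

stool();
translate([0, 0, 427]) spool();
translate([-3140, 0, 0]) house_frame();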